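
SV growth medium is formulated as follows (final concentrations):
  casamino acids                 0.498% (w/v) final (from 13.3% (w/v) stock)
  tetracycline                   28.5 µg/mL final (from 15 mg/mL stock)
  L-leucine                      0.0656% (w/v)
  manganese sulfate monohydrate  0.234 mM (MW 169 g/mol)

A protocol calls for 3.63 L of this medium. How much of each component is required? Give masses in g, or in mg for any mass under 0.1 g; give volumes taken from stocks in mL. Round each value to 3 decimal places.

casamino acids 135.920 mL; tetracycline 6.897 mL; L-leucine 2.381 g; manganese sulfate monohydrate 0.144 g

Working volume: 3.63 L.
casamino acids: C1V1 = C2V2 → 0.498% ÷ 13.3% × 3630 mL = 135.920 mL
tetracycline: C1V1 = C2V2 → 28.5 µg/mL × 3630 mL ÷ 15000 µg/mL = 6.897 mL
L-leucine: 0.0656 g per 100 mL × 3630 mL ÷ 100 = 2.381 g
manganese sulfate monohydrate: 0.234 mmol/L × 169 g/mol × 3.63 L ÷ 1000 = 0.144 g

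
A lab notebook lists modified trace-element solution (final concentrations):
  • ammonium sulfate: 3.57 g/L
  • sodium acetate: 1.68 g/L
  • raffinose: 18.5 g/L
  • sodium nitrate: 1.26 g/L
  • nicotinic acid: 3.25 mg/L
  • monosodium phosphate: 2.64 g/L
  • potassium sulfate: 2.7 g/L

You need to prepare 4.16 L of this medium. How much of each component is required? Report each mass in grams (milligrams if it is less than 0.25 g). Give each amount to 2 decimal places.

ammonium sulfate 14.85 g; sodium acetate 6.99 g; raffinose 76.96 g; sodium nitrate 5.24 g; nicotinic acid 13.52 mg; monosodium phosphate 10.98 g; potassium sulfate 11.23 g

Working volume: 4.16 L.
ammonium sulfate: 3.57 g/L × 4.16 L = 14.85 g
sodium acetate: 1.68 g/L × 4.16 L = 6.99 g
raffinose: 18.5 g/L × 4.16 L = 76.96 g
sodium nitrate: 1.26 g/L × 4.16 L = 5.24 g
nicotinic acid: 3.25 mg/L × 4.16 L = 13.52 mg
monosodium phosphate: 2.64 g/L × 4.16 L = 10.98 g
potassium sulfate: 2.7 g/L × 4.16 L = 11.23 g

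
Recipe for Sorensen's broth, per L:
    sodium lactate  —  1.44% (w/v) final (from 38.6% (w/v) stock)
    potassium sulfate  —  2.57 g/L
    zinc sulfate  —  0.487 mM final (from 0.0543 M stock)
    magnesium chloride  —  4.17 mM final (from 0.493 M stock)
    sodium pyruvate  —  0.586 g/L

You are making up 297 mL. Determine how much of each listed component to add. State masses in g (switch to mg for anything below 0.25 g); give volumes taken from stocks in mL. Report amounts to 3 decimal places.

Target volume = 297 mL = 0.297 L.
sodium lactate: dilute stock: 1.44% ÷ 38.6% × 297 mL = 11.080 mL
potassium sulfate: 2.57 g/L × 0.297 L = 0.763 g
zinc sulfate: dilute stock: 0.487 mM × 297 mL ÷ 54.3 mM = 2.664 mL
magnesium chloride: V = C2·V2/C1 = 4.17 mM × 297 mL ÷ 493 mM = 2.512 mL
sodium pyruvate: 0.586 g/L × 0.297 L = 0.174042 g = 174.042 mg

sodium lactate 11.080 mL; potassium sulfate 0.763 g; zinc sulfate 2.664 mL; magnesium chloride 2.512 mL; sodium pyruvate 174.042 mg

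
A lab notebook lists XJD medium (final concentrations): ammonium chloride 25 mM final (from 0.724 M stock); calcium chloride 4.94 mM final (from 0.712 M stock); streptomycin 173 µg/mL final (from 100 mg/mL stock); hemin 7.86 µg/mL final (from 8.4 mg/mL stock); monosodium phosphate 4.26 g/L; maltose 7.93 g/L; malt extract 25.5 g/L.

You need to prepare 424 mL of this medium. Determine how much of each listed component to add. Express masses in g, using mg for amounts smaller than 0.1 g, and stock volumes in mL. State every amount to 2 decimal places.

Scale factor relative to 1 L: 0.424.
ammonium chloride: dilute stock: 25 mM × 424 mL ÷ 724 mM = 14.64 mL
calcium chloride: dilute stock: 4.94 mM × 424 mL ÷ 712 mM = 2.94 mL
streptomycin: V = C2·V2/C1 = 173 µg/mL × 424 mL ÷ 100000 µg/mL = 0.73 mL
hemin: V = C2·V2/C1 = 7.86 µg/mL × 424 mL ÷ 8400 µg/mL = 0.40 mL
monosodium phosphate: 4.26 g/L × 0.424 L = 1.81 g
maltose: 7.93 g/L × 0.424 L = 3.36 g
malt extract: 25.5 g/L × 0.424 L = 10.81 g

ammonium chloride 14.64 mL; calcium chloride 2.94 mL; streptomycin 0.73 mL; hemin 0.40 mL; monosodium phosphate 1.81 g; maltose 3.36 g; malt extract 10.81 g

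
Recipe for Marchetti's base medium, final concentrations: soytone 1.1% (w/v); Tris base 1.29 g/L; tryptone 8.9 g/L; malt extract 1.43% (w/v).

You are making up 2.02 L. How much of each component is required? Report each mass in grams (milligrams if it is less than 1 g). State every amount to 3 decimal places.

Working volume: 2.02 L.
soytone: 1.1 g per 100 mL × 2020 mL ÷ 100 = 22.220 g
Tris base: 1.29 g/L × 2.02 L = 2.606 g
tryptone: 8.9 g/L × 2.02 L = 17.978 g
malt extract: 1.43% w/v = 14.3 g/L → 14.3 × 2.02 L = 28.886 g

soytone 22.220 g; Tris base 2.606 g; tryptone 17.978 g; malt extract 28.886 g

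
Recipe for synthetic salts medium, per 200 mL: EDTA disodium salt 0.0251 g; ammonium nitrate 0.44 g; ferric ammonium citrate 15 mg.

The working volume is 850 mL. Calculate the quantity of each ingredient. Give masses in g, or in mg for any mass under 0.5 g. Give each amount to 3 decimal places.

Ratio of target to recipe volume: 850 / 200 = 4.25.
EDTA disodium salt: 0.0251 g × (850 mL / 200 mL) = 0.106675 g = 106.675 mg
ammonium nitrate: 0.44 g × (850 mL / 200 mL) = 1.870 g
ferric ammonium citrate: 15 mg × (850 mL / 200 mL) = 63.750 mg

EDTA disodium salt 106.675 mg; ammonium nitrate 1.870 g; ferric ammonium citrate 63.750 mg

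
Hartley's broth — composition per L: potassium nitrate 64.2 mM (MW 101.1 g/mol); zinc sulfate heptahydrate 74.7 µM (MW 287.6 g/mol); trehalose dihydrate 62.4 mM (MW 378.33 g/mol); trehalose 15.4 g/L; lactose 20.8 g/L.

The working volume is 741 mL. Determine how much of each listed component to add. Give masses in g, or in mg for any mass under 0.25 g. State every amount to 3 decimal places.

potassium nitrate 4.810 g; zinc sulfate heptahydrate 15.919 mg; trehalose dihydrate 17.493 g; trehalose 11.411 g; lactose 15.413 g

Target volume = 741 mL = 0.741 L.
potassium nitrate: 64.2 mmol/L × 101.1 g/mol × 0.741 L ÷ 1000 = 4.810 g
zinc sulfate heptahydrate: 74.7 µmol/L × 287.6 g/mol × 0.741 L ÷ 1000 = 15.919 mg
trehalose dihydrate: 62.4 mmol/L × 378.33 g/mol × 0.741 L ÷ 1000 = 17.493 g
trehalose: 15.4 g/L × 0.741 L = 11.411 g
lactose: 20.8 g/L × 0.741 L = 15.413 g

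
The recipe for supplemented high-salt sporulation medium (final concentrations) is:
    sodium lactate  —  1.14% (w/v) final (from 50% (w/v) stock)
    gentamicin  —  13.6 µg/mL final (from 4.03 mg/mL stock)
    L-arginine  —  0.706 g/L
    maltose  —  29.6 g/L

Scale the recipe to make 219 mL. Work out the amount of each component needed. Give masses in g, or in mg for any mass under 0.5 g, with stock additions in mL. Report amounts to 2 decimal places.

Scale factor relative to 1 L: 0.219.
sodium lactate: dilute stock: 1.14% ÷ 50% × 219 mL = 4.99 mL
gentamicin: dilute stock: 13.6 µg/mL × 219 mL ÷ 4030 µg/mL = 0.74 mL
L-arginine: 0.706 g/L × 0.219 L = 0.154614 g = 154.61 mg
maltose: 29.6 g/L × 0.219 L = 6.48 g

sodium lactate 4.99 mL; gentamicin 0.74 mL; L-arginine 154.61 mg; maltose 6.48 g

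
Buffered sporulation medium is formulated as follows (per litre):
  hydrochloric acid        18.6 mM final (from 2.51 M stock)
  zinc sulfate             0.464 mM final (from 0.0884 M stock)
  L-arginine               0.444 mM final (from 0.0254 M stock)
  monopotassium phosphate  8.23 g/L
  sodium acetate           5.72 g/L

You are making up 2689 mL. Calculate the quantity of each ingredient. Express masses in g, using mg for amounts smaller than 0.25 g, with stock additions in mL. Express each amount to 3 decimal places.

Working volume: 2689 mL = 2.689 L.
hydrochloric acid: C1V1 = C2V2 → 18.6 mM × 2689 mL ÷ 2510 mM = 19.926 mL
zinc sulfate: dilute stock: 0.464 mM × 2689 mL ÷ 88.4 mM = 14.114 mL
L-arginine: V = C2·V2/C1 = 0.444 mM × 2689 mL ÷ 25.4 mM = 47.005 mL
monopotassium phosphate: 8.23 g/L × 2.689 L = 22.130 g
sodium acetate: 5.72 g/L × 2.689 L = 15.381 g

hydrochloric acid 19.926 mL; zinc sulfate 14.114 mL; L-arginine 47.005 mL; monopotassium phosphate 22.130 g; sodium acetate 15.381 g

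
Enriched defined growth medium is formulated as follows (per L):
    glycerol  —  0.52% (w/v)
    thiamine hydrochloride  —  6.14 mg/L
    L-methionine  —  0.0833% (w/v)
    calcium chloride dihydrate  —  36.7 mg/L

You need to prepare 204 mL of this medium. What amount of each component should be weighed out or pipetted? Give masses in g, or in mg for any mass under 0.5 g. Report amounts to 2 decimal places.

glycerol 1.06 g; thiamine hydrochloride 1.25 mg; L-methionine 169.93 mg; calcium chloride dihydrate 7.49 mg

Target volume = 204 mL = 0.204 L.
glycerol: 0.52% w/v = 5.2 g/L → 5.2 × 0.204 L = 1.06 g
thiamine hydrochloride: 6.14 mg/L × 0.204 L = 1.25 mg
L-methionine: 0.0833% w/v = 0.833 g/L → 0.833 × 0.204 L = 0.169932 g = 169.93 mg
calcium chloride dihydrate: 36.7 mg/L × 0.204 L = 7.49 mg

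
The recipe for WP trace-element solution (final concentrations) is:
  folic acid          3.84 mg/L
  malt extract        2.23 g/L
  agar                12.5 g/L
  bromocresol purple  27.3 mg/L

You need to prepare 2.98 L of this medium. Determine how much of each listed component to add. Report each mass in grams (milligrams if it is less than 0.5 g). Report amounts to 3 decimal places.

folic acid 11.443 mg; malt extract 6.645 g; agar 37.250 g; bromocresol purple 81.354 mg

Working volume: 2.98 L.
folic acid: 3.84 mg/L × 2.98 L = 11.443 mg
malt extract: 2.23 g/L × 2.98 L = 6.645 g
agar: 12.5 g/L × 2.98 L = 37.250 g
bromocresol purple: 27.3 mg/L × 2.98 L = 81.354 mg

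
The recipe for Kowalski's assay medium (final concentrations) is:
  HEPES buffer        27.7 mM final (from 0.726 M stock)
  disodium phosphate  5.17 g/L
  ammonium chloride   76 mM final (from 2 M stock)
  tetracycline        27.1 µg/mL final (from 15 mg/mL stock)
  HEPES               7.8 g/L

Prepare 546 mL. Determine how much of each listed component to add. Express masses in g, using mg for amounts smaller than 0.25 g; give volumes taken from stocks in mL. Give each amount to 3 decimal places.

HEPES buffer 20.832 mL; disodium phosphate 2.823 g; ammonium chloride 20.748 mL; tetracycline 0.986 mL; HEPES 4.259 g

Working volume: 546 mL = 0.546 L.
HEPES buffer: dilute stock: 27.7 mM × 546 mL ÷ 726 mM = 20.832 mL
disodium phosphate: 5.17 g/L × 0.546 L = 2.823 g
ammonium chloride: V = C2·V2/C1 = 76 mM × 546 mL ÷ 2000 mM = 20.748 mL
tetracycline: dilute stock: 27.1 µg/mL × 546 mL ÷ 15000 µg/mL = 0.986 mL
HEPES: 7.8 g/L × 0.546 L = 4.259 g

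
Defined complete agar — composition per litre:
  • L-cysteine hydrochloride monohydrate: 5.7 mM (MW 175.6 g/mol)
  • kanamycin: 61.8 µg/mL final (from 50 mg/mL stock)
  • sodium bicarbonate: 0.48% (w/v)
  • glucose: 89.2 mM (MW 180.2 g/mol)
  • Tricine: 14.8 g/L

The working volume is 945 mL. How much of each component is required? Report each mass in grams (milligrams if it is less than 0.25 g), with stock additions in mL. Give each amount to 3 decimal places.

Target volume = 945 mL = 0.945 L.
L-cysteine hydrochloride monohydrate: 5.7 mmol/L × 175.6 g/mol × 0.945 L ÷ 1000 = 0.946 g
kanamycin: dilute stock: 61.8 µg/mL × 945 mL ÷ 50000 µg/mL = 1.168 mL
sodium bicarbonate: 0.48% w/v = 4.8 g/L → 4.8 × 0.945 L = 4.536 g
glucose: 89.2 mmol/L × 180.2 g/mol × 0.945 L ÷ 1000 = 15.190 g
Tricine: 14.8 g/L × 0.945 L = 13.986 g

L-cysteine hydrochloride monohydrate 0.946 g; kanamycin 1.168 mL; sodium bicarbonate 4.536 g; glucose 15.190 g; Tricine 13.986 g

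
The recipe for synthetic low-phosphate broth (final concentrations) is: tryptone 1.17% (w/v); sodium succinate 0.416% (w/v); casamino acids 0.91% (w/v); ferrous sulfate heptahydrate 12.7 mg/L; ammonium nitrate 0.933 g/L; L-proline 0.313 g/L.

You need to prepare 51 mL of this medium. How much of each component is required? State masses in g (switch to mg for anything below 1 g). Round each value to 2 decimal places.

Working volume: 51 mL = 0.051 L.
tryptone: 1.17% w/v = 11.7 g/L → 11.7 × 0.051 L = 0.5967 g = 596.70 mg
sodium succinate: 0.416 g per 100 mL × 51 mL ÷ 100 = 0.21216 g = 212.16 mg
casamino acids: 0.91 g per 100 mL × 51 mL ÷ 100 = 0.4641 g = 464.10 mg
ferrous sulfate heptahydrate: 12.7 mg/L × 0.051 L = 0.65 mg
ammonium nitrate: 0.933 g/L × 0.051 L = 0.047583 g = 47.58 mg
L-proline: 0.313 g/L × 0.051 L = 0.015963 g = 15.96 mg

tryptone 596.70 mg; sodium succinate 212.16 mg; casamino acids 464.10 mg; ferrous sulfate heptahydrate 0.65 mg; ammonium nitrate 47.58 mg; L-proline 15.96 mg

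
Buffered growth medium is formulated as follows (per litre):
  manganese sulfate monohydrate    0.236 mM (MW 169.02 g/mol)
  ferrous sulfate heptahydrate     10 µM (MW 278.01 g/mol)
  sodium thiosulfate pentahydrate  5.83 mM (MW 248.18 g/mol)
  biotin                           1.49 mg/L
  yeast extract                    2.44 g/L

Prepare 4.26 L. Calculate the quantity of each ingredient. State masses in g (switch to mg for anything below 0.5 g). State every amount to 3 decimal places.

Scale factor relative to 1 L: 4.26.
manganese sulfate monohydrate: 0.236 mmol/L × 169.02 mg/mmol × 4.26 L = 169.926 mg
ferrous sulfate heptahydrate: 10 µmol/L × 278.01 g/mol × 4.26 L ÷ 1000 = 11.843 mg
sodium thiosulfate pentahydrate: 5.83 mmol/L × 248.18 g/mol × 4.26 L ÷ 1000 = 6.164 g
biotin: 1.49 mg/L × 4.26 L = 6.347 mg
yeast extract: 2.44 g/L × 4.26 L = 10.394 g

manganese sulfate monohydrate 169.926 mg; ferrous sulfate heptahydrate 11.843 mg; sodium thiosulfate pentahydrate 6.164 g; biotin 6.347 mg; yeast extract 10.394 g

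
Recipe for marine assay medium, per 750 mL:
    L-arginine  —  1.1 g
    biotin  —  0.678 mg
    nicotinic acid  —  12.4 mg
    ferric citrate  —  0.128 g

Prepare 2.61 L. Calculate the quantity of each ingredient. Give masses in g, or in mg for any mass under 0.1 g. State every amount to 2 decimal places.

Ratio of target to recipe volume: 2610 / 750 = 3.48.
L-arginine: 1.1 g × (2610 mL / 750 mL) = 3.83 g
biotin: 0.678 mg × (2610 mL / 750 mL) = 2.36 mg
nicotinic acid: 12.4 mg × (2610 mL / 750 mL) = 43.15 mg
ferric citrate: 0.128 g × (2610 mL / 750 mL) = 0.45 g

L-arginine 3.83 g; biotin 2.36 mg; nicotinic acid 43.15 mg; ferric citrate 0.45 g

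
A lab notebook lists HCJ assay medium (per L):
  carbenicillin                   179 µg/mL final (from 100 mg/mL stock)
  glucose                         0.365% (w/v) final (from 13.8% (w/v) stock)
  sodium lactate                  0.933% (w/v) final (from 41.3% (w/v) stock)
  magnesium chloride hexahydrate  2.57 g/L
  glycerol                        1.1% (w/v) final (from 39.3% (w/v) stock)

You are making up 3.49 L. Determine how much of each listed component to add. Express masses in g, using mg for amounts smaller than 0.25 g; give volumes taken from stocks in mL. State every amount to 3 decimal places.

Working volume: 3.49 L.
carbenicillin: dilute stock: 179 µg/mL × 3490 mL ÷ 100000 µg/mL = 6.247 mL
glucose: V = C2·V2/C1 = 0.365% ÷ 13.8% × 3490 mL = 92.308 mL
sodium lactate: dilute stock: 0.933% ÷ 41.3% × 3490 mL = 78.842 mL
magnesium chloride hexahydrate: 2.57 g/L × 3.49 L = 8.969 g
glycerol: C1V1 = C2V2 → 1.1% ÷ 39.3% × 3490 mL = 97.684 mL

carbenicillin 6.247 mL; glucose 92.308 mL; sodium lactate 78.842 mL; magnesium chloride hexahydrate 8.969 g; glycerol 97.684 mL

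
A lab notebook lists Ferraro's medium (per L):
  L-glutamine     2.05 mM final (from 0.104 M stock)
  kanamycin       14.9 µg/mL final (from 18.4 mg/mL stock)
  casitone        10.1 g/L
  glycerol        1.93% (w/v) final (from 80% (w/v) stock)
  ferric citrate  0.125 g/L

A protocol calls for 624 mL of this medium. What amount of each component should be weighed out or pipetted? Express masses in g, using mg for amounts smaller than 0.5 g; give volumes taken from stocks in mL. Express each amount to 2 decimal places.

Scale factor relative to 1 L: 0.624.
L-glutamine: V = C2·V2/C1 = 2.05 mM × 624 mL ÷ 104 mM = 12.30 mL
kanamycin: C1V1 = C2V2 → 14.9 µg/mL × 624 mL ÷ 18400 µg/mL = 0.51 mL
casitone: 10.1 g/L × 0.624 L = 6.30 g
glycerol: V = C2·V2/C1 = 1.93% ÷ 80% × 624 mL = 15.05 mL
ferric citrate: 0.125 g/L × 0.624 L = 0.078 g = 78.00 mg

L-glutamine 12.30 mL; kanamycin 0.51 mL; casitone 6.30 g; glycerol 15.05 mL; ferric citrate 78.00 mg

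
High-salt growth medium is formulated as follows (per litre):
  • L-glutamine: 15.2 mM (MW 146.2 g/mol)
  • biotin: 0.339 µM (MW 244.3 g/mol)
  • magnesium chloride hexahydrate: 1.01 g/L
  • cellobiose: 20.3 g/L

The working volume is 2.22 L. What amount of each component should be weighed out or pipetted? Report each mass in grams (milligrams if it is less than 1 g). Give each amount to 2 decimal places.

Scale factor relative to 1 L: 2.22.
L-glutamine: 15.2 mmol/L × 146.2 g/mol × 2.22 L ÷ 1000 = 4.93 g
biotin: 0.339 µmol/L × 244.3 g/mol × 2.22 L ÷ 1000 = 0.18 mg
magnesium chloride hexahydrate: 1.01 g/L × 2.22 L = 2.24 g
cellobiose: 20.3 g/L × 2.22 L = 45.07 g

L-glutamine 4.93 g; biotin 0.18 mg; magnesium chloride hexahydrate 2.24 g; cellobiose 45.07 g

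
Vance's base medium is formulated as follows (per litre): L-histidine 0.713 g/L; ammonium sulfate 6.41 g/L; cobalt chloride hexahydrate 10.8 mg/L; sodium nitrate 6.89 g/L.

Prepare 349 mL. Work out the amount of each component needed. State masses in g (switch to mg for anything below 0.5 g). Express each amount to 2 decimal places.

L-histidine 248.84 mg; ammonium sulfate 2.24 g; cobalt chloride hexahydrate 3.77 mg; sodium nitrate 2.40 g

Target volume = 349 mL = 0.349 L.
L-histidine: 0.713 g/L × 0.349 L = 0.248837 g = 248.84 mg
ammonium sulfate: 6.41 g/L × 0.349 L = 2.24 g
cobalt chloride hexahydrate: 10.8 mg/L × 0.349 L = 3.77 mg
sodium nitrate: 6.89 g/L × 0.349 L = 2.40 g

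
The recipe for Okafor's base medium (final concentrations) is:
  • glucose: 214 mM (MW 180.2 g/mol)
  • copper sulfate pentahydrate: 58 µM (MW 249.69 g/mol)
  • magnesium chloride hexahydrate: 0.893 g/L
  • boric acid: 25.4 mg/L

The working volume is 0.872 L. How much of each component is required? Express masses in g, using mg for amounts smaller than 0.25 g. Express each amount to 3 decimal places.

glucose 33.627 g; copper sulfate pentahydrate 12.628 mg; magnesium chloride hexahydrate 0.779 g; boric acid 22.149 mg

Scale factor relative to 1 L: 0.872.
glucose: 214 mmol/L × 180.2 g/mol × 0.872 L ÷ 1000 = 33.627 g
copper sulfate pentahydrate: 58 µmol/L × 249.69 g/mol × 0.872 L ÷ 1000 = 12.628 mg
magnesium chloride hexahydrate: 0.893 g/L × 0.872 L = 0.779 g
boric acid: 25.4 mg/L × 0.872 L = 22.149 mg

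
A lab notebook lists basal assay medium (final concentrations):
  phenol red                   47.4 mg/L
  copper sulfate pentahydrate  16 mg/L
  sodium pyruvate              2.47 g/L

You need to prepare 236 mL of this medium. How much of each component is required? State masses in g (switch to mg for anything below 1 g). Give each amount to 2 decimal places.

Scale factor relative to 1 L: 0.236.
phenol red: 47.4 mg/L × 0.236 L = 11.19 mg
copper sulfate pentahydrate: 16 mg/L × 0.236 L = 3.78 mg
sodium pyruvate: 2.47 g/L × 0.236 L = 0.58292 g = 582.92 mg

phenol red 11.19 mg; copper sulfate pentahydrate 3.78 mg; sodium pyruvate 582.92 mg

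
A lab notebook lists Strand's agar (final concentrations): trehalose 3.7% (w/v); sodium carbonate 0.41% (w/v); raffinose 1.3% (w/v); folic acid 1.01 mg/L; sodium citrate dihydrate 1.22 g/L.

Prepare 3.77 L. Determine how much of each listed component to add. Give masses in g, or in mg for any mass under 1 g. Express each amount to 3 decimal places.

Working volume: 3.77 L.
trehalose: 3.7% w/v = 37 g/L → 37 × 3.77 L = 139.490 g
sodium carbonate: 0.41% w/v = 4.1 g/L → 4.1 × 3.77 L = 15.457 g
raffinose: 1.3 g per 100 mL × 3770 mL ÷ 100 = 49.010 g
folic acid: 1.01 mg/L × 3.77 L = 3.808 mg
sodium citrate dihydrate: 1.22 g/L × 3.77 L = 4.599 g

trehalose 139.490 g; sodium carbonate 15.457 g; raffinose 49.010 g; folic acid 3.808 mg; sodium citrate dihydrate 4.599 g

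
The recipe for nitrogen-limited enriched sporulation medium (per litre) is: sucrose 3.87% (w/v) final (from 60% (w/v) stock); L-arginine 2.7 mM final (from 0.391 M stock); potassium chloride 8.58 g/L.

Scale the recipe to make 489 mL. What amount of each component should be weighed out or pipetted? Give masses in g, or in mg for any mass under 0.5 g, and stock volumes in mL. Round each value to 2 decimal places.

sucrose 31.54 mL; L-arginine 3.38 mL; potassium chloride 4.20 g

Scale factor relative to 1 L: 0.489.
sucrose: V = C2·V2/C1 = 3.87% ÷ 60% × 489 mL = 31.54 mL
L-arginine: C1V1 = C2V2 → 2.7 mM × 489 mL ÷ 391 mM = 3.38 mL
potassium chloride: 8.58 g/L × 0.489 L = 4.20 g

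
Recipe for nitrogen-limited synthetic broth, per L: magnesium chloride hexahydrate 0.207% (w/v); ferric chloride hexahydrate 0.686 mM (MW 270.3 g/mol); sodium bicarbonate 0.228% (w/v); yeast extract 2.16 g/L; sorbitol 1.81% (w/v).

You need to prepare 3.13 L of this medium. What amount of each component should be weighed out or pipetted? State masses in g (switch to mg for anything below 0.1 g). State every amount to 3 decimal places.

Scale factor relative to 1 L: 3.13.
magnesium chloride hexahydrate: 0.207% w/v = 2.07 g/L → 2.07 × 3.13 L = 6.479 g
ferric chloride hexahydrate: 0.686 mmol/L × 270.3 g/mol × 3.13 L ÷ 1000 = 0.580 g
sodium bicarbonate: 0.228% w/v = 2.28 g/L → 2.28 × 3.13 L = 7.136 g
yeast extract: 2.16 g/L × 3.13 L = 6.761 g
sorbitol: 1.81 g per 100 mL × 3130 mL ÷ 100 = 56.653 g

magnesium chloride hexahydrate 6.479 g; ferric chloride hexahydrate 0.580 g; sodium bicarbonate 7.136 g; yeast extract 6.761 g; sorbitol 56.653 g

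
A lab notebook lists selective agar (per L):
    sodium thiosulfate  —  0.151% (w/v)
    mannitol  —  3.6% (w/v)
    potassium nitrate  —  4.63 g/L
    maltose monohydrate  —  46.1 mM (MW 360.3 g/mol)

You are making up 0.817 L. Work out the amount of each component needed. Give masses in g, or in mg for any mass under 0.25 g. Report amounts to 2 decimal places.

Scale factor relative to 1 L: 0.817.
sodium thiosulfate: 0.151 g per 100 mL × 817 mL ÷ 100 = 1.23 g
mannitol: 3.6% w/v = 36 g/L → 36 × 0.817 L = 29.41 g
potassium nitrate: 4.63 g/L × 0.817 L = 3.78 g
maltose monohydrate: 46.1 mmol/L × 360.3 g/mol × 0.817 L ÷ 1000 = 13.57 g

sodium thiosulfate 1.23 g; mannitol 29.41 g; potassium nitrate 3.78 g; maltose monohydrate 13.57 g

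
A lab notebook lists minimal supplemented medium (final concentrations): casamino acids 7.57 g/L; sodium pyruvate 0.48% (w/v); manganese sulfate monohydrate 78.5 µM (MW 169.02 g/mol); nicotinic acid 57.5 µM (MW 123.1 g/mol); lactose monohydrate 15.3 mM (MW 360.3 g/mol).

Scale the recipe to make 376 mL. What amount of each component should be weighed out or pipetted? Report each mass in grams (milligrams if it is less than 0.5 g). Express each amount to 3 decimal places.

Working volume: 376 mL = 0.376 L.
casamino acids: 7.57 g/L × 0.376 L = 2.846 g
sodium pyruvate: 0.48 g per 100 mL × 376 mL ÷ 100 = 1.805 g
manganese sulfate monohydrate: 78.5 µmol/L × 169.02 g/mol × 0.376 L ÷ 1000 = 4.989 mg
nicotinic acid: 57.5 µmol/L × 123.1 g/mol × 0.376 L ÷ 1000 = 2.661 mg
lactose monohydrate: 15.3 mmol/L × 360.3 g/mol × 0.376 L ÷ 1000 = 2.073 g

casamino acids 2.846 g; sodium pyruvate 1.805 g; manganese sulfate monohydrate 4.989 mg; nicotinic acid 2.661 mg; lactose monohydrate 2.073 g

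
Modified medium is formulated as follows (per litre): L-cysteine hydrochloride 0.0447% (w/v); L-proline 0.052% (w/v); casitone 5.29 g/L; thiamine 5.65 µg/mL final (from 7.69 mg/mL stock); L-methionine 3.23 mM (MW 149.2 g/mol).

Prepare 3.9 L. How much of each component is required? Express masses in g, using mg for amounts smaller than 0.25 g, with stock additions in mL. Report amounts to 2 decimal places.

Scale factor relative to 1 L: 3.9.
L-cysteine hydrochloride: 0.0447 g per 100 mL × 3900 mL ÷ 100 = 1.74 g
L-proline: 0.052 g per 100 mL × 3900 mL ÷ 100 = 2.03 g
casitone: 5.29 g/L × 3.9 L = 20.63 g
thiamine: C1V1 = C2V2 → 5.65 µg/mL × 3900 mL ÷ 7690 µg/mL = 2.87 mL
L-methionine: 3.23 mmol/L × 149.2 g/mol × 3.9 L ÷ 1000 = 1.88 g

L-cysteine hydrochloride 1.74 g; L-proline 2.03 g; casitone 20.63 g; thiamine 2.87 mL; L-methionine 1.88 g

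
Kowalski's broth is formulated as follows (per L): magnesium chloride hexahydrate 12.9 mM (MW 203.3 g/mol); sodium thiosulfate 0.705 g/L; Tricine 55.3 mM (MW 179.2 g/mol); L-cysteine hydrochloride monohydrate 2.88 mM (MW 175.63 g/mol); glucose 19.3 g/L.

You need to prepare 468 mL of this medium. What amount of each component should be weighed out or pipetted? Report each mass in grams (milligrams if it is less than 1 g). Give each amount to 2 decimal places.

magnesium chloride hexahydrate 1.23 g; sodium thiosulfate 329.94 mg; Tricine 4.64 g; L-cysteine hydrochloride monohydrate 236.72 mg; glucose 9.03 g

Working volume: 468 mL = 0.468 L.
magnesium chloride hexahydrate: 12.9 mmol/L × 203.3 g/mol × 0.468 L ÷ 1000 = 1.23 g
sodium thiosulfate: 0.705 g/L × 0.468 L = 0.32994 g = 329.94 mg
Tricine: 55.3 mmol/L × 179.2 g/mol × 0.468 L ÷ 1000 = 4.64 g
L-cysteine hydrochloride monohydrate: 2.88 mmol/L × 175.63 mg/mmol × 0.468 L = 236.72 mg
glucose: 19.3 g/L × 0.468 L = 9.03 g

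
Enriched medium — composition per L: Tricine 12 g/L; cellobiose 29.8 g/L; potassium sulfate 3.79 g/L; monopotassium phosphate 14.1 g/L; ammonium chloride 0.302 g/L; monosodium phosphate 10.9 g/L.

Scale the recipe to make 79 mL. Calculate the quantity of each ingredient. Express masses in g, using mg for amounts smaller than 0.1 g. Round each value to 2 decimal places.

Tricine 0.95 g; cellobiose 2.35 g; potassium sulfate 0.30 g; monopotassium phosphate 1.11 g; ammonium chloride 23.86 mg; monosodium phosphate 0.86 g

Scale factor relative to 1 L: 0.079.
Tricine: 12 g/L × 0.079 L = 0.95 g
cellobiose: 29.8 g/L × 0.079 L = 2.35 g
potassium sulfate: 3.79 g/L × 0.079 L = 0.30 g
monopotassium phosphate: 14.1 g/L × 0.079 L = 1.11 g
ammonium chloride: 0.302 g/L × 0.079 L = 0.023858 g = 23.86 mg
monosodium phosphate: 10.9 g/L × 0.079 L = 0.86 g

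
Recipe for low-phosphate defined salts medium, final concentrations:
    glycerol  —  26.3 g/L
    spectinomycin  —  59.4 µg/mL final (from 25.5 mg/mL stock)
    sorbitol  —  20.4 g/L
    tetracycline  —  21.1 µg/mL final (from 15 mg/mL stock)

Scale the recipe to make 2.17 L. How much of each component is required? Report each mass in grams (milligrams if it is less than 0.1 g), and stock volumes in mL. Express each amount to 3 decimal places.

glycerol 57.071 g; spectinomycin 5.055 mL; sorbitol 44.268 g; tetracycline 3.052 mL

Scale factor relative to 1 L: 2.17.
glycerol: 26.3 g/L × 2.17 L = 57.071 g
spectinomycin: V = C2·V2/C1 = 59.4 µg/mL × 2170 mL ÷ 25500 µg/mL = 5.055 mL
sorbitol: 20.4 g/L × 2.17 L = 44.268 g
tetracycline: dilute stock: 21.1 µg/mL × 2170 mL ÷ 15000 µg/mL = 3.052 mL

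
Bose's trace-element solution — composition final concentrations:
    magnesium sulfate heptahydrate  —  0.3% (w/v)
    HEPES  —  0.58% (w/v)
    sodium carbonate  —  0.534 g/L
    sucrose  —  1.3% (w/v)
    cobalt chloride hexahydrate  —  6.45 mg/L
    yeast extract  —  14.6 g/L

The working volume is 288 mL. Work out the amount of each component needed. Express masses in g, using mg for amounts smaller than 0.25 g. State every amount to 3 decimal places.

magnesium sulfate heptahydrate 0.864 g; HEPES 1.670 g; sodium carbonate 153.792 mg; sucrose 3.744 g; cobalt chloride hexahydrate 1.858 mg; yeast extract 4.205 g

Target volume = 288 mL = 0.288 L.
magnesium sulfate heptahydrate: 0.3 g per 100 mL × 288 mL ÷ 100 = 0.864 g
HEPES: 0.58% w/v = 5.8 g/L → 5.8 × 0.288 L = 1.670 g
sodium carbonate: 0.534 g/L × 0.288 L = 0.153792 g = 153.792 mg
sucrose: 1.3 g per 100 mL × 288 mL ÷ 100 = 3.744 g
cobalt chloride hexahydrate: 6.45 mg/L × 0.288 L = 1.858 mg
yeast extract: 14.6 g/L × 0.288 L = 4.205 g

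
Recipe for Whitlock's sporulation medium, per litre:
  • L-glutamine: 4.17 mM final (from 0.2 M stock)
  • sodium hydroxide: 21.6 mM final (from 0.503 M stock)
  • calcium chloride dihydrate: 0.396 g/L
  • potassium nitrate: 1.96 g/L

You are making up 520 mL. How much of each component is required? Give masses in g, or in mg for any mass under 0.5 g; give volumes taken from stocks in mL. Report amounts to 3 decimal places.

L-glutamine 10.842 mL; sodium hydroxide 22.330 mL; calcium chloride dihydrate 205.920 mg; potassium nitrate 1.019 g

Scale factor relative to 1 L: 0.52.
L-glutamine: dilute stock: 4.17 mM × 520 mL ÷ 200 mM = 10.842 mL
sodium hydroxide: C1V1 = C2V2 → 21.6 mM × 520 mL ÷ 503 mM = 22.330 mL
calcium chloride dihydrate: 0.396 g/L × 0.52 L = 0.20592 g = 205.920 mg
potassium nitrate: 1.96 g/L × 0.52 L = 1.019 g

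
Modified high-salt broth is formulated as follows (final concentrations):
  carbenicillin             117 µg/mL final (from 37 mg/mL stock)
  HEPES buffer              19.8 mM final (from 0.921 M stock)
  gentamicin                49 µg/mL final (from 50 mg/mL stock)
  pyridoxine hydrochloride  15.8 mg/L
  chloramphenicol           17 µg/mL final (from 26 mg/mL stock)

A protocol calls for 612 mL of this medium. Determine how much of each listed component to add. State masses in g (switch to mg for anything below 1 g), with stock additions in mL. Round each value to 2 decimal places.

Working volume: 612 mL = 0.612 L.
carbenicillin: dilute stock: 117 µg/mL × 612 mL ÷ 37000 µg/mL = 1.94 mL
HEPES buffer: V = C2·V2/C1 = 19.8 mM × 612 mL ÷ 921 mM = 13.16 mL
gentamicin: C1V1 = C2V2 → 49 µg/mL × 612 mL ÷ 50000 µg/mL = 0.60 mL
pyridoxine hydrochloride: 15.8 mg/L × 0.612 L = 9.67 mg
chloramphenicol: C1V1 = C2V2 → 17 µg/mL × 612 mL ÷ 26000 µg/mL = 0.40 mL

carbenicillin 1.94 mL; HEPES buffer 13.16 mL; gentamicin 0.60 mL; pyridoxine hydrochloride 9.67 mg; chloramphenicol 0.40 mL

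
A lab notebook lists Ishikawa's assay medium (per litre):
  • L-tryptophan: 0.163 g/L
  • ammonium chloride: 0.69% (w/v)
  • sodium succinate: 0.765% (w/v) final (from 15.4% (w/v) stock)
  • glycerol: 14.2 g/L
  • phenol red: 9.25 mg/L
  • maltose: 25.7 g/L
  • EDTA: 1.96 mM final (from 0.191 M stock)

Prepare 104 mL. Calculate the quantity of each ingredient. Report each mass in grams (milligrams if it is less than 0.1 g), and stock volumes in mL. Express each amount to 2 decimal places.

Target volume = 104 mL = 0.104 L.
L-tryptophan: 0.163 g/L × 0.104 L = 0.016952 g = 16.95 mg
ammonium chloride: 0.69 g per 100 mL × 104 mL ÷ 100 = 0.72 g
sodium succinate: V = C2·V2/C1 = 0.765% ÷ 15.4% × 104 mL = 5.17 mL
glycerol: 14.2 g/L × 0.104 L = 1.48 g
phenol red: 9.25 mg/L × 0.104 L = 0.96 mg
maltose: 25.7 g/L × 0.104 L = 2.67 g
EDTA: dilute stock: 1.96 mM × 104 mL ÷ 191 mM = 1.07 mL

L-tryptophan 16.95 mg; ammonium chloride 0.72 g; sodium succinate 5.17 mL; glycerol 1.48 g; phenol red 0.96 mg; maltose 2.67 g; EDTA 1.07 mL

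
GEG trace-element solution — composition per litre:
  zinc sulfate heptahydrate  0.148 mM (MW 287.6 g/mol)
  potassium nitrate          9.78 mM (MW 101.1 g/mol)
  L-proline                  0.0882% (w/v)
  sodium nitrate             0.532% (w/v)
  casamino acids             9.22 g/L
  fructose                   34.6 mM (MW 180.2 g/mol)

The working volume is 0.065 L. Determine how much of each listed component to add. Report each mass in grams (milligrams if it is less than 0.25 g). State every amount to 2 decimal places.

Scale factor relative to 1 L: 0.065.
zinc sulfate heptahydrate: 0.148 mmol/L × 287.6 mg/mmol × 0.065 L = 2.77 mg
potassium nitrate: 9.78 mmol/L × 101.1 mg/mmol × 0.065 L = 64.27 mg
L-proline: 0.0882 g per 100 mL × 65 mL ÷ 100 = 0.05733 g = 57.33 mg
sodium nitrate: 0.532% w/v = 5.32 g/L → 5.32 × 0.065 L = 0.35 g
casamino acids: 9.22 g/L × 0.065 L = 0.60 g
fructose: 34.6 mmol/L × 180.2 g/mol × 0.065 L ÷ 1000 = 0.41 g

zinc sulfate heptahydrate 2.77 mg; potassium nitrate 64.27 mg; L-proline 57.33 mg; sodium nitrate 0.35 g; casamino acids 0.60 g; fructose 0.41 g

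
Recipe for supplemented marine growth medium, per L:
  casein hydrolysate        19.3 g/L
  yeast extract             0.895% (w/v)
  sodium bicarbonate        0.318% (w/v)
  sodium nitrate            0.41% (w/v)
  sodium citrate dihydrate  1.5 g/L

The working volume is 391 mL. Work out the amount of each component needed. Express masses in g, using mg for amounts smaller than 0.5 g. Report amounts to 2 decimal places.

casein hydrolysate 7.55 g; yeast extract 3.50 g; sodium bicarbonate 1.24 g; sodium nitrate 1.60 g; sodium citrate dihydrate 0.59 g

Target volume = 391 mL = 0.391 L.
casein hydrolysate: 19.3 g/L × 0.391 L = 7.55 g
yeast extract: 0.895 g per 100 mL × 391 mL ÷ 100 = 3.50 g
sodium bicarbonate: 0.318 g per 100 mL × 391 mL ÷ 100 = 1.24 g
sodium nitrate: 0.41 g per 100 mL × 391 mL ÷ 100 = 1.60 g
sodium citrate dihydrate: 1.5 g/L × 0.391 L = 0.59 g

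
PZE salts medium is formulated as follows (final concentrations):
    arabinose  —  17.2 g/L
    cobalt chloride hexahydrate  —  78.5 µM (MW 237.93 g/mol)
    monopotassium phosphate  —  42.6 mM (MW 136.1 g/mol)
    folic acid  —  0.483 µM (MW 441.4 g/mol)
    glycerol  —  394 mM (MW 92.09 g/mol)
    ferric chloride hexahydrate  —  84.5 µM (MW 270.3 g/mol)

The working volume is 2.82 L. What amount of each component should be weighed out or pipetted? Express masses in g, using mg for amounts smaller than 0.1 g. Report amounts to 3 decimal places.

Working volume: 2.82 L.
arabinose: 17.2 g/L × 2.82 L = 48.504 g
cobalt chloride hexahydrate: 78.5 µmol/L × 237.93 g/mol × 2.82 L ÷ 1000 = 52.671 mg
monopotassium phosphate: 42.6 mmol/L × 136.1 g/mol × 2.82 L ÷ 1000 = 16.350 g
folic acid: 0.483 µmol/L × 441.4 g/mol × 2.82 L ÷ 1000 = 0.601 mg
glycerol: 394 mmol/L × 92.09 g/mol × 2.82 L ÷ 1000 = 102.319 g
ferric chloride hexahydrate: 84.5 µmol/L × 270.3 g/mol × 2.82 L ÷ 1000 = 64.410 mg

arabinose 48.504 g; cobalt chloride hexahydrate 52.671 mg; monopotassium phosphate 16.350 g; folic acid 0.601 mg; glycerol 102.319 g; ferric chloride hexahydrate 64.410 mg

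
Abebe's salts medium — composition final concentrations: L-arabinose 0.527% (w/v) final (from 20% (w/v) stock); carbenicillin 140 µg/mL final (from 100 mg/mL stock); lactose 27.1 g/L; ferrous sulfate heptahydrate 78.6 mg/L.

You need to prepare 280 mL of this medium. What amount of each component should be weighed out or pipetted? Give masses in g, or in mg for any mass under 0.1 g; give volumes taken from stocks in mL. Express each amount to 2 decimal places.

L-arabinose 7.38 mL; carbenicillin 0.39 mL; lactose 7.59 g; ferrous sulfate heptahydrate 22.01 mg

Scale factor relative to 1 L: 0.28.
L-arabinose: V = C2·V2/C1 = 0.527% ÷ 20% × 280 mL = 7.38 mL
carbenicillin: dilute stock: 140 µg/mL × 280 mL ÷ 100000 µg/mL = 0.39 mL
lactose: 27.1 g/L × 0.28 L = 7.59 g
ferrous sulfate heptahydrate: 78.6 mg/L × 0.28 L = 22.01 mg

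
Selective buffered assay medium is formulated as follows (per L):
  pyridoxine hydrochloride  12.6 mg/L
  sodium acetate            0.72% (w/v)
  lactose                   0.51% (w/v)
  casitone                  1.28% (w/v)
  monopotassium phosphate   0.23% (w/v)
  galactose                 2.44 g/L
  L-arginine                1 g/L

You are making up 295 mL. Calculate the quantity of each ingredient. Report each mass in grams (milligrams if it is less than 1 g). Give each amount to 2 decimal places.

pyridoxine hydrochloride 3.72 mg; sodium acetate 2.12 g; lactose 1.50 g; casitone 3.78 g; monopotassium phosphate 678.50 mg; galactose 719.80 mg; L-arginine 295.00 mg

Scale factor relative to 1 L: 0.295.
pyridoxine hydrochloride: 12.6 mg/L × 0.295 L = 3.72 mg
sodium acetate: 0.72% w/v = 7.2 g/L → 7.2 × 0.295 L = 2.12 g
lactose: 0.51 g per 100 mL × 295 mL ÷ 100 = 1.50 g
casitone: 1.28 g per 100 mL × 295 mL ÷ 100 = 3.78 g
monopotassium phosphate: 0.23% w/v = 2.3 g/L → 2.3 × 0.295 L = 0.6785 g = 678.50 mg
galactose: 2.44 g/L × 0.295 L = 0.7198 g = 719.80 mg
L-arginine: 1 g/L × 0.295 L = 0.295 g = 295.00 mg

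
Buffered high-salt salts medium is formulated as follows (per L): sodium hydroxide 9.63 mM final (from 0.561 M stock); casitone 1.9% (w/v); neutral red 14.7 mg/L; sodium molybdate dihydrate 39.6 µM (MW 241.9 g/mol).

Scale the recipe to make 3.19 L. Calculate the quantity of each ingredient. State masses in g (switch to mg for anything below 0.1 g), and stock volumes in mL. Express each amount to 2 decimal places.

Working volume: 3.19 L.
sodium hydroxide: dilute stock: 9.63 mM × 3190 mL ÷ 561 mM = 54.76 mL
casitone: 1.9% w/v = 19 g/L → 19 × 3.19 L = 60.61 g
neutral red: 14.7 mg/L × 3.19 L = 46.89 mg
sodium molybdate dihydrate: 39.6 µmol/L × 241.9 g/mol × 3.19 L ÷ 1000 = 30.56 mg

sodium hydroxide 54.76 mL; casitone 60.61 g; neutral red 46.89 mg; sodium molybdate dihydrate 30.56 mg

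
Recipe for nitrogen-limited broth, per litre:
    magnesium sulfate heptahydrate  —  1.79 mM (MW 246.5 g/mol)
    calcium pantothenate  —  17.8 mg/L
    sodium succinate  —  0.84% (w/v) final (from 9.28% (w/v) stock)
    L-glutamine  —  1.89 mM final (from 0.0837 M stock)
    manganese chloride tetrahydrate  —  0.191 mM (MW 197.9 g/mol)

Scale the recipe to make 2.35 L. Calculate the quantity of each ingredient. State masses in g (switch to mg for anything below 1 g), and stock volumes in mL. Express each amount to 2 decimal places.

magnesium sulfate heptahydrate 1.04 g; calcium pantothenate 41.83 mg; sodium succinate 212.72 mL; L-glutamine 53.06 mL; manganese chloride tetrahydrate 88.83 mg

Working volume: 2.35 L.
magnesium sulfate heptahydrate: 1.79 mmol/L × 246.5 g/mol × 2.35 L ÷ 1000 = 1.04 g
calcium pantothenate: 17.8 mg/L × 2.35 L = 41.83 mg
sodium succinate: V = C2·V2/C1 = 0.84% ÷ 9.28% × 2350 mL = 212.72 mL
L-glutamine: C1V1 = C2V2 → 1.89 mM × 2350 mL ÷ 83.7 mM = 53.06 mL
manganese chloride tetrahydrate: 0.191 mmol/L × 197.9 mg/mmol × 2.35 L = 88.83 mg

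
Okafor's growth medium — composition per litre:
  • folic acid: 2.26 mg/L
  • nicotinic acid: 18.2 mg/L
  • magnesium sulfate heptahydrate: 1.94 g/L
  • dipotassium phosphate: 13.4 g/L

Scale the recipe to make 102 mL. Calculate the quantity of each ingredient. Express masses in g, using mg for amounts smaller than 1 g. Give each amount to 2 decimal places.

folic acid 0.23 mg; nicotinic acid 1.86 mg; magnesium sulfate heptahydrate 197.88 mg; dipotassium phosphate 1.37 g

Scale factor relative to 1 L: 0.102.
folic acid: 2.26 mg/L × 0.102 L = 0.23 mg
nicotinic acid: 18.2 mg/L × 0.102 L = 1.86 mg
magnesium sulfate heptahydrate: 1.94 g/L × 0.102 L = 0.19788 g = 197.88 mg
dipotassium phosphate: 13.4 g/L × 0.102 L = 1.37 g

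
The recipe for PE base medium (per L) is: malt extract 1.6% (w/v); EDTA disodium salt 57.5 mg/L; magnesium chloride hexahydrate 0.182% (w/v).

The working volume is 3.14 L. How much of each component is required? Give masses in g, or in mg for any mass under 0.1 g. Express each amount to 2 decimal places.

Working volume: 3.14 L.
malt extract: 1.6 g per 100 mL × 3140 mL ÷ 100 = 50.24 g
EDTA disodium salt: 57.5 mg/L × 3.14 L = 180.55 mg = 0.18 g
magnesium chloride hexahydrate: 0.182 g per 100 mL × 3140 mL ÷ 100 = 5.71 g

malt extract 50.24 g; EDTA disodium salt 0.18 g; magnesium chloride hexahydrate 5.71 g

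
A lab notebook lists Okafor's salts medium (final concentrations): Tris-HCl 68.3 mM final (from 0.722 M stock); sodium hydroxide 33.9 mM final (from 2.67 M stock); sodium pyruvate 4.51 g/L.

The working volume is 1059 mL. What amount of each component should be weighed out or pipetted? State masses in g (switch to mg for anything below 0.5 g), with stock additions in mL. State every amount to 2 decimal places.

Target volume = 1059 mL = 1.059 L.
Tris-HCl: C1V1 = C2V2 → 68.3 mM × 1059 mL ÷ 722 mM = 100.18 mL
sodium hydroxide: V = C2·V2/C1 = 33.9 mM × 1059 mL ÷ 2670 mM = 13.45 mL
sodium pyruvate: 4.51 g/L × 1.059 L = 4.78 g

Tris-HCl 100.18 mL; sodium hydroxide 13.45 mL; sodium pyruvate 4.78 g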